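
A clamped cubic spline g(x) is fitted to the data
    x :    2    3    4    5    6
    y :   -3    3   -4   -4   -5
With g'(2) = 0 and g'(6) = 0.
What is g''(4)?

21

With M_i denoting the second derivative at x_i, h_i = 1, 1, 1, 1, and Δ_i = (y_(i+1) − y_i)/h_i = 6, -7, 0, -1:
  1·M_0 + 4·M_1 + 1·M_2 = 6(Δ_1 - Δ_0) = -78
  1·M_1 + 4·M_2 + 1·M_3 = 6(Δ_2 - Δ_1) = 42
  1·M_2 + 4·M_3 + 1·M_4 = 6(Δ_3 - Δ_2) = -6
Clamped end conditions give two more equations: 2h_0·M_0 + h_0·M_1 = 6(Δ_0 - g'(2)) = 36 and h_3·M_3 + 2h_3·M_4 = 6(g'(6) - Δ_3) = 6.
Solving: M_0 = 243/7, M_1 = -234/7, M_2 = 21, M_3 = -60/7, M_4 = 51/7.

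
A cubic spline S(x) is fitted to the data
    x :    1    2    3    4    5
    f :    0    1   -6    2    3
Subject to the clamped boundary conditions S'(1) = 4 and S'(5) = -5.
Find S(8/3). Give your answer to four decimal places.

-4.6164

Write M_i for S''(x_i). With h_i = 1, 1, 1, 1 and divided differences Δ_i = 1, -7, 8, 1, the continuity of S' gives the tridiagonal system
  1·M_0 + 4·M_1 + 1·M_2 = 6(Δ_1 - Δ_0) = -48
  1·M_1 + 4·M_2 + 1·M_3 = 6(Δ_2 - Δ_1) = 90
  1·M_2 + 4·M_3 + 1·M_4 = 6(Δ_3 - Δ_2) = -42
Clamped end conditions give two more equations: 2h_0·M_0 + h_0·M_1 = 6(Δ_0 - S'(1)) = -18 and h_3·M_3 + 2h_3·M_4 = 6(S'(5) - Δ_3) = -36.
Forward elimination and back-substitution give M_0 = 15/14, M_1 = -141/7, M_2 = 63/2, M_3 = -111/7, M_4 = -141/14.
On [2, 3], S(x) = 1 - 155/28·(x - 2) - 141/14·(x - 2)² + 241/28·(x - 2)³.
With (x - 2) = 2/3: S(8/3) = -1745/378.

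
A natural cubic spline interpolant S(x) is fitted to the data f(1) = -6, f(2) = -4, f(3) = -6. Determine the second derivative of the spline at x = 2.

With M_i denoting the second derivative at x_i, h_i = 1, 1, and Δ_i = (y_(i+1) − y_i)/h_i = 2, -2:
  1·M_0 + 4·M_1 + 1·M_2 = 6(Δ_1 - Δ_0) = -24
Natural end conditions: M_0 = M_2 = 0.
Solving: M_0 = 0, M_1 = -6, M_2 = 0.

-6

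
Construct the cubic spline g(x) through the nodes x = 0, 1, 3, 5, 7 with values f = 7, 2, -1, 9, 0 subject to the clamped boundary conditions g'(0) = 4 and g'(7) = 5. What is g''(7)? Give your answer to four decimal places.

Write σ_i for g''(x_i). With h_i = 1, 2, 2, 2 and divided differences Δ_i = -5, -3/2, 5, -9/2, the continuity of g' gives the tridiagonal system
  1·σ_0 + 6·σ_1 + 2·σ_2 = 6(Δ_1 - Δ_0) = 21
  2·σ_1 + 8·σ_2 + 2·σ_3 = 6(Δ_2 - Δ_1) = 39
  2·σ_2 + 8·σ_3 + 2·σ_4 = 6(Δ_3 - Δ_2) = -57
Clamped end conditions give two more equations: 2h_0·σ_0 + h_0·σ_1 = 6(Δ_0 - g'(0)) = -54 and h_3·σ_3 + 2h_3·σ_4 = 6(g'(7) - Δ_3) = 57.
Solving the tridiagonal system: σ_0 = -1295/43, σ_1 = 268/43, σ_2 = 295/43, σ_3 = -1219/86, σ_4 = 1835/86.

21.3372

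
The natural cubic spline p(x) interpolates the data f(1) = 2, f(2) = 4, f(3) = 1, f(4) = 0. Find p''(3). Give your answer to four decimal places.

5.2000

Write m_i for p''(x_i). With h_i = 1, 1, 1 and divided differences Δ_i = 2, -3, -1, the continuity of p' gives the tridiagonal system
  1·m_0 + 4·m_1 + 1·m_2 = 6(Δ_1 - Δ_0) = -30
  1·m_1 + 4·m_2 + 1·m_3 = 6(Δ_2 - Δ_1) = 12
Natural end conditions: m_0 = m_3 = 0.
Solving the tridiagonal system: m_0 = 0, m_1 = -44/5, m_2 = 26/5, m_3 = 0.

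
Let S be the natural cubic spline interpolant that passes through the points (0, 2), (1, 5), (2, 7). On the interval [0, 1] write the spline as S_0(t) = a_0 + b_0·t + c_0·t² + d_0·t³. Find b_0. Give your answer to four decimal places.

3.2500

Let M_i = S''(x_i). Step sizes h_i = 1, 1; slopes of the chords Δ_i = (y_(i+1) - y_i)/h_i = 3, 2.
  1·M_0 + 4·M_1 + 1·M_2 = 6(Δ_1 - Δ_0) = -6
Natural end conditions: M_0 = M_2 = 0.
Solving: M_0 = 0, M_1 = -3/2, M_2 = 0.
On [0, 1], with S_0(t) = a_0 + b_0·t + c_0·t² + d_0·t³: c_0 = M_0/2 = 0, d_0 = (M_1 - M_0)/(6h_0) = -1/4, b_0 = Δ_0 - h_0(2M_0 + M_1)/6 = 13/4.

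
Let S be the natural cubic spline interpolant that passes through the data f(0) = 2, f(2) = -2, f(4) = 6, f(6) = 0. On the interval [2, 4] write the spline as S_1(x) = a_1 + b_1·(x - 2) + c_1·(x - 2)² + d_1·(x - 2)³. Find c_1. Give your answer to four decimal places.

3.1000

Let M_i = S''(x_i). Step sizes h_i = 2, 2, 2; slopes of the chords Δ_i = (y_(i+1) - y_i)/h_i = -2, 4, -3.
  2·M_0 + 8·M_1 + 2·M_2 = 6(Δ_1 - Δ_0) = 36
  2·M_1 + 8·M_2 + 2·M_3 = 6(Δ_2 - Δ_1) = -42
Natural end conditions: M_0 = M_3 = 0.
Solving: M_0 = 0, M_1 = 31/5, M_2 = -34/5, M_3 = 0.
On [2, 4], with S_1(x) = a_1 + b_1·(x - 2) + c_1·(x - 2)² + d_1·(x - 2)³: c_1 = M_1/2 = 31/10, d_1 = (M_2 - M_1)/(6h_1) = -13/12, b_1 = Δ_1 - h_1(2M_1 + M_2)/6 = 32/15.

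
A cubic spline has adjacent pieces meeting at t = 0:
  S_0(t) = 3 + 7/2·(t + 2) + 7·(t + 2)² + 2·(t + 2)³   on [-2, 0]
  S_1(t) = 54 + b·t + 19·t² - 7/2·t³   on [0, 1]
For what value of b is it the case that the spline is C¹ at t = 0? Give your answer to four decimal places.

55.5000

S_0'(t) = 7/2 + 14·(t + 2) + 6·(t + 2)², so S_0'(0) = 111/2. On the right, S_1'(0) = b, so b = 111/2.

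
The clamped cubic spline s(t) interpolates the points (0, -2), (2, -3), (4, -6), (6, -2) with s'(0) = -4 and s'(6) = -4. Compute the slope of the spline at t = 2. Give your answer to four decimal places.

With σ_i denoting the second derivative at x_i, h_i = 2, 2, 2, and Δ_i = (y_(i+1) − y_i)/h_i = -1/2, -3/2, 2:
  2·σ_0 + 8·σ_1 + 2·σ_2 = 6(Δ_1 - Δ_0) = -6
  2·σ_1 + 8·σ_2 + 2·σ_3 = 6(Δ_2 - Δ_1) = 21
Clamped end conditions give two more equations: 2h_0·σ_0 + h_0·σ_1 = 6(Δ_0 - s'(0)) = 21 and h_2·σ_2 + 2h_2·σ_3 = 6(s'(6) - Δ_2) = -36.
Solving the tridiagonal system: σ_0 = 37/5, σ_1 = -43/10, σ_2 = 34/5, σ_3 = -62/5.
On [2, 4], s'(t) = b_1 + 2c_1·(t - 2) + 3d_1·(t - 2)² with b_1 = Δ_1 - h_1(2σ_1 + σ_2)/6 = -9/10, c_1 = σ_1/2 = -43/20, d_1 = (σ_2 - σ_1)/(6h_1) = 37/40. So s'(2) = -9/10.

-0.9000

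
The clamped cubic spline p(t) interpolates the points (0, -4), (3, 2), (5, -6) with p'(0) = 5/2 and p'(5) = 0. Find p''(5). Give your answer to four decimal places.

9.1000

With M_i denoting the second derivative at x_i, h_i = 3, 2, and Δ_i = (y_(i+1) − y_i)/h_i = 2, -4:
  3·M_0 + 10·M_1 + 2·M_2 = 6(Δ_1 - Δ_0) = -36
Clamped end conditions give two more equations: 2h_0·M_0 + h_0·M_1 = 6(Δ_0 - p'(0)) = -3 and h_1·M_1 + 2h_1·M_2 = 6(p'(5) - Δ_1) = 24.
Solving: M_0 = 13/5, M_1 = -31/5, M_2 = 91/10.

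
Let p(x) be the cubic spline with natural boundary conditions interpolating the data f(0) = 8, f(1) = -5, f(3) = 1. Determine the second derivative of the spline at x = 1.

Put σ_i = p'' at the i-th knot. Here h = (1, 2) and Δ = (-13, 3), so the interior equations h_(i-1)·σ_(i-1) + 2(h_(i-1)+h_i)·σ_i + h_i·σ_(i+1) = 6(Δ_i − Δ_(i-1)) read
  1·σ_0 + 6·σ_1 + 2·σ_2 = 6(Δ_1 - Δ_0) = 96
Natural end conditions: σ_0 = σ_2 = 0.
Forward elimination and back-substitution give σ_0 = 0, σ_1 = 16, σ_2 = 0.

16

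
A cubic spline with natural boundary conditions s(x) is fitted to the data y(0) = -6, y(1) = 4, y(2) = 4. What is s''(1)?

With M_i denoting the second derivative at x_i, h_i = 1, 1, and Δ_i = (y_(i+1) − y_i)/h_i = 10, 0:
  1·M_0 + 4·M_1 + 1·M_2 = 6(Δ_1 - Δ_0) = -60
Natural end conditions: M_0 = M_2 = 0.
Forward elimination and back-substitution give M_0 = 0, M_1 = -15, M_2 = 0.

-15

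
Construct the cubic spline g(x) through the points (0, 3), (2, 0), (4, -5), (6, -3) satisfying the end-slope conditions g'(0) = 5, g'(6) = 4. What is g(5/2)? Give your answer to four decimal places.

Put M_i = g'' at the i-th knot. Here h = (2, 2, 2) and Δ = (-3/2, -5/2, 1), so the interior equations h_(i-1)·M_(i-1) + 2(h_(i-1)+h_i)·M_i + h_i·M_(i+1) = 6(Δ_i − Δ_(i-1)) read
  2·M_0 + 8·M_1 + 2·M_2 = 6(Δ_1 - Δ_0) = -6
  2·M_1 + 8·M_2 + 2·M_3 = 6(Δ_2 - Δ_1) = 21
Clamped end conditions give two more equations: 2h_0·M_0 + h_0·M_1 = 6(Δ_0 - g'(0)) = -39 and h_2·M_2 + 2h_2·M_3 = 6(g'(6) - Δ_2) = 18.
Hence M_0 = -158/15, M_1 = 47/30, M_2 = 19/15, M_3 = 58/15.
On [2, 4], g(x) = 0 - 119/30·(x - 2) + 47/60·(x - 2)² - 1/40·(x - 2)³.
With (x - 2) = 1/2: g(5/2) = -573/320.

-1.7906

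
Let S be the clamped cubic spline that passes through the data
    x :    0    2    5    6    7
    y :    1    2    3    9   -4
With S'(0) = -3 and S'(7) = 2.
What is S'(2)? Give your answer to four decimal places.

Put M_i = S'' at the i-th knot. Here h = (2, 3, 1, 1) and Δ = (1/2, 1/3, 6, -13), so the interior equations h_(i-1)·M_(i-1) + 2(h_(i-1)+h_i)·M_i + h_i·M_(i+1) = 6(Δ_i − Δ_(i-1)) read
  2·M_0 + 10·M_1 + 3·M_2 = 6(Δ_1 - Δ_0) = -1
  3·M_1 + 8·M_2 + 1·M_3 = 6(Δ_2 - Δ_1) = 34
  1·M_2 + 4·M_3 + 1·M_4 = 6(Δ_3 - Δ_2) = -114
Clamped end conditions give two more equations: 2h_0·M_0 + h_0·M_1 = 6(Δ_0 - S'(0)) = 21 and h_3·M_3 + 2h_3·M_4 = 6(S'(7) - Δ_3) = 90.
Hence M_0 = 4487/564, M_1 = -763/141, M_2 = 3497/282, M_3 = -6905/141, M_4 = 19595/282.
On [2, 5], S'(x) = b_1 + 2c_1·(x - 2) + 3d_1·(x - 2)² with b_1 = Δ_1 - h_1(2M_1 + M_2)/6 = -257/564, c_1 = M_1/2 = -763/282, d_1 = (M_2 - M_1)/(6h_1) = 5023/5076. So S'(2) = -257/564.

-0.4557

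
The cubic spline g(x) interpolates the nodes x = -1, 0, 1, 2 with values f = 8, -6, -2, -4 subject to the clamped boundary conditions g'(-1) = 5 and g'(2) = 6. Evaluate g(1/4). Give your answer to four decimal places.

-6.7969

Let σ_i = g''(x_i). Step sizes h_i = 1, 1, 1; slopes of the chords Δ_i = (y_(i+1) - y_i)/h_i = -14, 4, -2.
  1·σ_0 + 4·σ_1 + 1·σ_2 = 6(Δ_1 - Δ_0) = 108
  1·σ_1 + 4·σ_2 + 1·σ_3 = 6(Δ_2 - Δ_1) = -36
Clamped end conditions give two more equations: 2h_0·σ_0 + h_0·σ_1 = 6(Δ_0 - g'(-1)) = -114 and h_2·σ_2 + 2h_2·σ_3 = 6(g'(2) - Δ_2) = 48.
Solving: σ_0 = -256/3, σ_1 = 170/3, σ_2 = -100/3, σ_3 = 122/3.
On [0, 1], g(x) = -6 - 28/3·x + 85/3·x² - 15·x³.
With x = 1/4: g(1/4) = -435/64.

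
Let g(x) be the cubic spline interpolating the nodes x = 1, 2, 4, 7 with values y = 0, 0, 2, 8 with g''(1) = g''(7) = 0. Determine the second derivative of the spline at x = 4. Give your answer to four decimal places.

0.4286

With σ_i denoting the second derivative at x_i, h_i = 1, 2, 3, and Δ_i = (y_(i+1) − y_i)/h_i = 0, 1, 2:
  1·σ_0 + 6·σ_1 + 2·σ_2 = 6(Δ_1 - Δ_0) = 6
  2·σ_1 + 10·σ_2 + 3·σ_3 = 6(Δ_2 - Δ_1) = 6
Natural end conditions: σ_0 = σ_3 = 0.
Solving the tridiagonal system: σ_0 = 0, σ_1 = 6/7, σ_2 = 3/7, σ_3 = 0.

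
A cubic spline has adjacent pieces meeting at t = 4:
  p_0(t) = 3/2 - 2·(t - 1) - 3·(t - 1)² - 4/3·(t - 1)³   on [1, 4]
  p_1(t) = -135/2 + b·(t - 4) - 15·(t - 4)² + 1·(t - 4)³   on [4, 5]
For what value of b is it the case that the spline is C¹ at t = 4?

-56

p_0'(t) = -2 - 6·(t - 1) - 4·(t - 1)², so p_0'(4) = -56. On the right, p_1'(4) = b, so b = -56.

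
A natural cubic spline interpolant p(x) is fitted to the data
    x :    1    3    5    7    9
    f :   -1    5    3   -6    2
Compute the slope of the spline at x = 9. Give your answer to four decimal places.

Put M_i = p'' at the i-th knot. Here h = (2, 2, 2, 2) and Δ = (3, -1, -9/2, 4), so the interior equations h_(i-1)·M_(i-1) + 2(h_(i-1)+h_i)·M_i + h_i·M_(i+1) = 6(Δ_i − Δ_(i-1)) read
  2·M_0 + 8·M_1 + 2·M_2 = 6(Δ_1 - Δ_0) = -24
  2·M_1 + 8·M_2 + 2·M_3 = 6(Δ_2 - Δ_1) = -21
  2·M_2 + 8·M_3 + 2·M_4 = 6(Δ_3 - Δ_2) = 51
Natural end conditions: M_0 = M_4 = 0.
Forward elimination and back-substitution give M_0 = 0, M_1 = -225/112, M_2 = -111/28, M_3 = 825/112, M_4 = 0.
On [7, 9], p'(x) = b_3 + 2c_3·(x - 7) + 3d_3·(x - 7)² with b_3 = Δ_3 - h_3(2M_3 + M_4)/6 = -51/56, c_3 = M_3/2 = 825/224, d_3 = (M_4 - M_3)/(6h_3) = -275/448. So p'(9) = 723/112.

6.4554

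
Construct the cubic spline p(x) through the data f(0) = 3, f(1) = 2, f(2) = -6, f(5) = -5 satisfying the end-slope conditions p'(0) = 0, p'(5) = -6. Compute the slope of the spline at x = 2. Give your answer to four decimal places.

-6.1724

With σ_i denoting the second derivative at x_i, h_i = 1, 1, 3, and Δ_i = (y_(i+1) − y_i)/h_i = -1, -8, 1/3:
  1·σ_0 + 4·σ_1 + 1·σ_2 = 6(Δ_1 - Δ_0) = -42
  1·σ_1 + 8·σ_2 + 3·σ_3 = 6(Δ_2 - Δ_1) = 50
Clamped end conditions give two more equations: 2h_0·σ_0 + h_0·σ_1 = 6(Δ_0 - p'(0)) = -6 and h_2·σ_2 + 2h_2·σ_3 = 6(p'(5) - Δ_2) = -38.
Solving: σ_0 = 128/29, σ_1 = -430/29, σ_2 = 374/29, σ_3 = -1112/87.
On [2, 5], p'(x) = b_2 + 2c_2·(x - 2) + 3d_2·(x - 2)² with b_2 = Δ_2 - h_2(2σ_2 + σ_3)/6 = -179/29, c_2 = σ_2/2 = 187/29, d_2 = (σ_3 - σ_2)/(6h_2) = -1117/783. So p'(2) = -179/29.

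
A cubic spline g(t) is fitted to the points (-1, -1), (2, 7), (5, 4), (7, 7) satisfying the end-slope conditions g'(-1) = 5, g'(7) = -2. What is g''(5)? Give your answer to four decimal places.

3.6579

Put M_i = g'' at the i-th knot. Here h = (3, 3, 2) and Δ = (8/3, -1, 3/2), so the interior equations h_(i-1)·M_(i-1) + 2(h_(i-1)+h_i)·M_i + h_i·M_(i+1) = 6(Δ_i − Δ_(i-1)) read
  3·M_0 + 12·M_1 + 3·M_2 = 6(Δ_1 - Δ_0) = -22
  3·M_1 + 10·M_2 + 2·M_3 = 6(Δ_2 - Δ_1) = 15
Clamped end conditions give two more equations: 2h_0·M_0 + h_0·M_1 = 6(Δ_0 - g'(-1)) = -14 and h_2·M_2 + 2h_2·M_3 = 6(g'(7) - Δ_2) = -21.
Solving: M_0 = -125/114, M_1 = -47/19, M_2 = 139/38, M_3 = -269/38.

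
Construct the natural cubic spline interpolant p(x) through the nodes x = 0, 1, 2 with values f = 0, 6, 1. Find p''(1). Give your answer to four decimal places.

Let σ_i = p''(x_i). Step sizes h_i = 1, 1; slopes of the chords Δ_i = (y_(i+1) - y_i)/h_i = 6, -5.
  1·σ_0 + 4·σ_1 + 1·σ_2 = 6(Δ_1 - Δ_0) = -66
Natural end conditions: σ_0 = σ_2 = 0.
Solving the tridiagonal system: σ_0 = 0, σ_1 = -33/2, σ_2 = 0.

-16.5000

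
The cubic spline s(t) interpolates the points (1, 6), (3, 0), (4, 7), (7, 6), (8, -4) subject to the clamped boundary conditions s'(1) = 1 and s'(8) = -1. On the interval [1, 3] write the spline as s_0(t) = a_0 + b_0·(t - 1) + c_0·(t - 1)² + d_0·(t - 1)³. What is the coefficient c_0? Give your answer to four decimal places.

Put M_i = s'' at the i-th knot. Here h = (2, 1, 3, 1) and Δ = (-3, 7, -1/3, -10), so the interior equations h_(i-1)·M_(i-1) + 2(h_(i-1)+h_i)·M_i + h_i·M_(i+1) = 6(Δ_i − Δ_(i-1)) read
  2·M_0 + 6·M_1 + 1·M_2 = 6(Δ_1 - Δ_0) = 60
  1·M_1 + 8·M_2 + 3·M_3 = 6(Δ_2 - Δ_1) = -44
  3·M_2 + 8·M_3 + 1·M_4 = 6(Δ_3 - Δ_2) = -58
Clamped end conditions give two more equations: 2h_0·M_0 + h_0·M_1 = 6(Δ_0 - s'(1)) = -24 and h_3·M_3 + 2h_3·M_4 = 6(s'(8) - Δ_3) = 54.
Hence M_0 = -2239/165, M_1 = 2498/165, M_2 = -122/33, M_3 = -542/55, M_4 = 1756/55.
On [1, 3], with s_0(t) = a_0 + b_0·(t - 1) + c_0·(t - 1)² + d_0·(t - 1)³: c_0 = M_0/2 = -2239/330, d_0 = (M_1 - M_0)/(6h_0) = 1579/660, b_0 = Δ_0 - h_0(2M_0 + M_1)/6 = 1.

-6.7848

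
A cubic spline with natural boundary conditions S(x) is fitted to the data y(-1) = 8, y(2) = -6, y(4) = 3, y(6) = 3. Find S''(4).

Write M_i for S''(x_i). With h_i = 3, 2, 2 and divided differences Δ_i = -14/3, 9/2, 0, the continuity of S' gives the tridiagonal system
  3·M_0 + 10·M_1 + 2·M_2 = 6(Δ_1 - Δ_0) = 55
  2·M_1 + 8·M_2 + 2·M_3 = 6(Δ_2 - Δ_1) = -27
Natural end conditions: M_0 = M_3 = 0.
Hence M_0 = 0, M_1 = 13/2, M_2 = -5, M_3 = 0.

-5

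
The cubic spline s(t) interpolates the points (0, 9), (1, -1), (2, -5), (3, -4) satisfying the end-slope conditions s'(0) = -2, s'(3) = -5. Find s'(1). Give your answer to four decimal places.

-10.4000

Write m_i for s''(x_i). With h_i = 1, 1, 1 and divided differences Δ_i = -10, -4, 1, the continuity of s' gives the tridiagonal system
  1·m_0 + 4·m_1 + 1·m_2 = 6(Δ_1 - Δ_0) = 36
  1·m_1 + 4·m_2 + 1·m_3 = 6(Δ_2 - Δ_1) = 30
Clamped end conditions give two more equations: 2h_0·m_0 + h_0·m_1 = 6(Δ_0 - s'(0)) = -48 and h_2·m_2 + 2h_2·m_3 = 6(s'(3) - Δ_2) = -36.
Solving the tridiagonal system: m_0 = -156/5, m_1 = 72/5, m_2 = 48/5, m_3 = -114/5.
On [1, 2], s'(t) = b_1 + 2c_1·(t - 1) + 3d_1·(t - 1)² with b_1 = Δ_1 - h_1(2m_1 + m_2)/6 = -52/5, c_1 = m_1/2 = 36/5, d_1 = (m_2 - m_1)/(6h_1) = -4/5. So s'(1) = -52/5.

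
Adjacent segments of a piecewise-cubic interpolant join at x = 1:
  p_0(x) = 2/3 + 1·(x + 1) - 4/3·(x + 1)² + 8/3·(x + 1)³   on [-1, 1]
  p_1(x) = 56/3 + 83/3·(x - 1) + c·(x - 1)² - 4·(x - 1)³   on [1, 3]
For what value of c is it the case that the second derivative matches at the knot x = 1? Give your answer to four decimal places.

14.6667

p_0''(x) = -8/3 + 16·(x + 1), so p_0''(1) = 88/3. On the right, p_1''(1) = 2c, so c = 44/3.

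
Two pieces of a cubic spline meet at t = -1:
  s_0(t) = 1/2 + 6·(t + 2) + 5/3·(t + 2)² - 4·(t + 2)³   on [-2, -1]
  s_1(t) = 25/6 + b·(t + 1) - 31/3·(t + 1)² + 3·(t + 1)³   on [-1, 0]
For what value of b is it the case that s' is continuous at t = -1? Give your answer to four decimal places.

s_0'(t) = 6 + 10/3·(t + 2) - 12·(t + 2)², so s_0'(-1) = -8/3. On the right, s_1'(-1) = b, so b = -8/3.

-2.6667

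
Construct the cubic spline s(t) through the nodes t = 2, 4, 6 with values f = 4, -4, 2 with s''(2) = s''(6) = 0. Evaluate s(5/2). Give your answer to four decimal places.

Let M_i = s''(x_i). Step sizes h_i = 2, 2; slopes of the chords Δ_i = (y_(i+1) - y_i)/h_i = -4, 3.
  2·M_0 + 8·M_1 + 2·M_2 = 6(Δ_1 - Δ_0) = 42
Natural end conditions: M_0 = M_2 = 0.
Hence M_0 = 0, M_1 = 21/4, M_2 = 0.
On [2, 4], s(t) = 4 - 23/4·(t - 2) + 0·(t - 2)² + 7/16·(t - 2)³.
With (t - 2) = 1/2: s(5/2) = 151/128.

1.1797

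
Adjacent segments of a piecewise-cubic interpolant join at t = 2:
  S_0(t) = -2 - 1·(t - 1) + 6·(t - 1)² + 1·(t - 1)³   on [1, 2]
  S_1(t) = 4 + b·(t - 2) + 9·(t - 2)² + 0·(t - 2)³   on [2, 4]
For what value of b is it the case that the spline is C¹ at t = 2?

S_0'(t) = -1 + 12·(t - 1) + 3·(t - 1)², so S_0'(2) = 14. On the right, S_1'(2) = b, so b = 14.

14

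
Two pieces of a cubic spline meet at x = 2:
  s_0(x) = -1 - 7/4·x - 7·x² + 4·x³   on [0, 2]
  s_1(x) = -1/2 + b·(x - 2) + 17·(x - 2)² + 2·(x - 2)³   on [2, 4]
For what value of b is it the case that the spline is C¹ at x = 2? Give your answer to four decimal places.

18.2500

s_0'(x) = -7/4 - 14·x + 12·x², so s_0'(2) = 73/4. On the right, s_1'(2) = b, so b = 73/4.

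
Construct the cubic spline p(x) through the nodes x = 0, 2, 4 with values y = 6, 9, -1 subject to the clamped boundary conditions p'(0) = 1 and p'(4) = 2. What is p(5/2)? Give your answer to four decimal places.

6.3008

With M_i denoting the second derivative at x_i, h_i = 2, 2, and Δ_i = (y_(i+1) − y_i)/h_i = 3/2, -5:
  2·M_0 + 8·M_1 + 2·M_2 = 6(Δ_1 - Δ_0) = -39
Clamped end conditions give two more equations: 2h_0·M_0 + h_0·M_1 = 6(Δ_0 - p'(0)) = 3 and h_1·M_1 + 2h_1·M_2 = 6(p'(4) - Δ_1) = 42.
Forward elimination and back-substitution give M_0 = 47/8, M_1 = -41/4, M_2 = 125/8.
On [2, 4], p(x) = 9 - 27/8·(x - 2) - 41/8·(x - 2)² + 69/32·(x - 2)³.
With (x - 2) = 1/2: p(5/2) = 1613/256.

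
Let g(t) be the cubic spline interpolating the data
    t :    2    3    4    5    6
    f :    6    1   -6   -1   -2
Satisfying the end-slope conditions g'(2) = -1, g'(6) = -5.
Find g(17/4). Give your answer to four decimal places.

Put M_i = g'' at the i-th knot. Here h = (1, 1, 1, 1) and Δ = (-5, -7, 5, -1), so the interior equations h_(i-1)·M_(i-1) + 2(h_(i-1)+h_i)·M_i + h_i·M_(i+1) = 6(Δ_i − Δ_(i-1)) read
  1·M_0 + 4·M_1 + 1·M_2 = 6(Δ_1 - Δ_0) = -12
  1·M_1 + 4·M_2 + 1·M_3 = 6(Δ_2 - Δ_1) = 72
  1·M_2 + 4·M_3 + 1·M_4 = 6(Δ_3 - Δ_2) = -36
Clamped end conditions give two more equations: 2h_0·M_0 + h_0·M_1 = 6(Δ_0 - g'(2)) = -24 and h_3·M_3 + 2h_3·M_4 = 6(g'(6) - Δ_3) = -24.
Forward elimination and back-substitution give M_0 = -61/7, M_1 = -46/7, M_2 = 23, M_3 = -94/7, M_4 = -37/7.
On [4, 5], g(t) = -6 - 3/7·(t - 4) + 23/2·(t - 4)² - 85/14·(t - 4)³.
With (t - 4) = 1/4: g(17/4) = -4913/896.

-5.4833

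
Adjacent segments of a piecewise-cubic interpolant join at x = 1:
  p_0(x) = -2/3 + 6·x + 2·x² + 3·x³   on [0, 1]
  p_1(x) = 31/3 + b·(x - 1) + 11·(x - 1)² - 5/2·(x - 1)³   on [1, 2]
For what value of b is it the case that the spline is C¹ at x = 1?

p_0'(x) = 6 + 4·x + 9·x², so p_0'(1) = 19. On the right, p_1'(1) = b, so b = 19.

19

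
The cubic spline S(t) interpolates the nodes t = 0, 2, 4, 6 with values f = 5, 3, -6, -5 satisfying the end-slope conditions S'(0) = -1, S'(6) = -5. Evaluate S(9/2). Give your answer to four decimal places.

-5.6094

With M_i denoting the second derivative at x_i, h_i = 2, 2, 2, and Δ_i = (y_(i+1) − y_i)/h_i = -1, -9/2, 1/2:
  2·M_0 + 8·M_1 + 2·M_2 = 6(Δ_1 - Δ_0) = -21
  2·M_1 + 8·M_2 + 2·M_3 = 6(Δ_2 - Δ_1) = 30
Clamped end conditions give two more equations: 2h_0·M_0 + h_0·M_1 = 6(Δ_0 - S'(0)) = 0 and h_2·M_2 + 2h_2·M_3 = 6(S'(6) - Δ_2) = -33.
Solving the tridiagonal system: M_0 = 8/3, M_1 = -16/3, M_2 = 49/6, M_3 = -37/3.
On [4, 6], S(t) = -6 - 5/6·(t - 4) + 49/12·(t - 4)² - 41/24·(t - 4)³.
With (t - 4) = 1/2: S(9/2) = -359/64.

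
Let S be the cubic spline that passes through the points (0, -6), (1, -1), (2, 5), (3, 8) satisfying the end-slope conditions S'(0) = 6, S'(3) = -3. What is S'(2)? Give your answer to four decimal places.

Let M_i = S''(x_i). Step sizes h_i = 1, 1, 1; slopes of the chords Δ_i = (y_(i+1) - y_i)/h_i = 5, 6, 3.
  1·M_0 + 4·M_1 + 1·M_2 = 6(Δ_1 - Δ_0) = 6
  1·M_1 + 4·M_2 + 1·M_3 = 6(Δ_2 - Δ_1) = -18
Clamped end conditions give two more equations: 2h_0·M_0 + h_0·M_1 = 6(Δ_0 - S'(0)) = -6 and h_2·M_2 + 2h_2·M_3 = 6(S'(3) - Δ_2) = -36.
Forward elimination and back-substitution give M_0 = -22/5, M_1 = 14/5, M_2 = -4/5, M_3 = -88/5.
On [2, 3], S'(x) = b_2 + 2c_2·(x - 2) + 3d_2·(x - 2)² with b_2 = Δ_2 - h_2(2M_2 + M_3)/6 = 31/5, c_2 = M_2/2 = -2/5, d_2 = (M_3 - M_2)/(6h_2) = -14/5. So S'(2) = 31/5.

6.2000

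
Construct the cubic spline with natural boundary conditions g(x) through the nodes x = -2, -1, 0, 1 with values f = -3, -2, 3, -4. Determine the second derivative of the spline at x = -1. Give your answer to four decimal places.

Let M_i = g''(x_i). Step sizes h_i = 1, 1, 1; slopes of the chords Δ_i = (y_(i+1) - y_i)/h_i = 1, 5, -7.
  1·M_0 + 4·M_1 + 1·M_2 = 6(Δ_1 - Δ_0) = 24
  1·M_1 + 4·M_2 + 1·M_3 = 6(Δ_2 - Δ_1) = -72
Natural end conditions: M_0 = M_3 = 0.
Hence M_0 = 0, M_1 = 56/5, M_2 = -104/5, M_3 = 0.

11.2000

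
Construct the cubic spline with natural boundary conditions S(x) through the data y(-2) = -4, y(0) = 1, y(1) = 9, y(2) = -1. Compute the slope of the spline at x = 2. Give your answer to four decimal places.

-14.9348

Let m_i = S''(x_i). Step sizes h_i = 2, 1, 1; slopes of the chords Δ_i = (y_(i+1) - y_i)/h_i = 5/2, 8, -10.
  2·m_0 + 6·m_1 + 1·m_2 = 6(Δ_1 - Δ_0) = 33
  1·m_1 + 4·m_2 + 1·m_3 = 6(Δ_2 - Δ_1) = -108
Natural end conditions: m_0 = m_3 = 0.
Solving the tridiagonal system: m_0 = 0, m_1 = 240/23, m_2 = -681/23, m_3 = 0.
On [1, 2], S'(x) = b_2 + 2c_2·(x - 1) + 3d_2·(x - 1)² with b_2 = Δ_2 - h_2(2m_2 + m_3)/6 = -3/23, c_2 = m_2/2 = -681/46, d_2 = (m_3 - m_2)/(6h_2) = 227/46. So S'(2) = -687/46.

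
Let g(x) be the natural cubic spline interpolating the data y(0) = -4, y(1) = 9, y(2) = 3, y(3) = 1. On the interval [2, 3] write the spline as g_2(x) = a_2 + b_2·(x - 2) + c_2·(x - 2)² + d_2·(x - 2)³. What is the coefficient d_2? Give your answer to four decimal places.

Write M_i for g''(x_i). With h_i = 1, 1, 1 and divided differences Δ_i = 13, -6, -2, the continuity of g' gives the tridiagonal system
  1·M_0 + 4·M_1 + 1·M_2 = 6(Δ_1 - Δ_0) = -114
  1·M_1 + 4·M_2 + 1·M_3 = 6(Δ_2 - Δ_1) = 24
Natural end conditions: M_0 = M_3 = 0.
Solving: M_0 = 0, M_1 = -32, M_2 = 14, M_3 = 0.
On [2, 3], with g_2(x) = a_2 + b_2·(x - 2) + c_2·(x - 2)² + d_2·(x - 2)³: c_2 = M_2/2 = 7, d_2 = (M_3 - M_2)/(6h_2) = -7/3, b_2 = Δ_2 - h_2(2M_2 + M_3)/6 = -20/3.

-2.3333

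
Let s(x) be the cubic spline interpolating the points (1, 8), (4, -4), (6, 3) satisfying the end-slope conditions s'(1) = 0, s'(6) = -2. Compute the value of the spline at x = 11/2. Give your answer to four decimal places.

2.5953

Write M_i for s''(x_i). With h_i = 3, 2 and divided differences Δ_i = -4, 7/2, the continuity of s' gives the tridiagonal system
  3·M_0 + 10·M_1 + 2·M_2 = 6(Δ_1 - Δ_0) = 45
Clamped end conditions give two more equations: 2h_0·M_0 + h_0·M_1 = 6(Δ_0 - s'(1)) = -24 and h_1·M_1 + 2h_1·M_2 = 6(s'(6) - Δ_1) = -33.
Solving: M_0 = -89/10, M_1 = 49/5, M_2 = -263/20.
On [4, 6], s(x) = -4 + 27/20·(x - 4) + 49/10·(x - 4)² - 153/80·(x - 4)³.
With (x - 4) = 3/2: s(11/2) = 1661/640.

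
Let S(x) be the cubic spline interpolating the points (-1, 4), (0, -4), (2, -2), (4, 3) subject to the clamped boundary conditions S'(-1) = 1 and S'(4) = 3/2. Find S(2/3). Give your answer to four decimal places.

Put m_i = S'' at the i-th knot. Here h = (1, 2, 2) and Δ = (-8, 1, 5/2), so the interior equations h_(i-1)·m_(i-1) + 2(h_(i-1)+h_i)·m_i + h_i·m_(i+1) = 6(Δ_i − Δ_(i-1)) read
  1·m_0 + 6·m_1 + 2·m_2 = 6(Δ_1 - Δ_0) = 54
  2·m_1 + 8·m_2 + 2·m_3 = 6(Δ_2 - Δ_1) = 9
Clamped end conditions give two more equations: 2h_0·m_0 + h_0·m_1 = 6(Δ_0 - S'(-1)) = -54 and h_2·m_2 + 2h_2·m_3 = 6(S'(4) - Δ_2) = -6.
Forward elimination and back-substitution give m_0 = -802/23, m_1 = 362/23, m_2 = -64/23, m_3 = -5/46.
On [0, 2], S(x) = -4 - 197/23·x + 181/23·x² - 71/46·x³.
With x = 2/3: S(2/3) = -4142/621.

-6.6699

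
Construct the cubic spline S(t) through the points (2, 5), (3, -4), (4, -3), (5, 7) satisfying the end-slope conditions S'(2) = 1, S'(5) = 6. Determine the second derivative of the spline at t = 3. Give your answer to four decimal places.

Write M_i for S''(x_i). With h_i = 1, 1, 1 and divided differences Δ_i = -9, 1, 10, the continuity of S' gives the tridiagonal system
  1·M_0 + 4·M_1 + 1·M_2 = 6(Δ_1 - Δ_0) = 60
  1·M_1 + 4·M_2 + 1·M_3 = 6(Δ_2 - Δ_1) = 54
Clamped end conditions give two more equations: 2h_0·M_0 + h_0·M_1 = 6(Δ_0 - S'(2)) = -60 and h_2·M_2 + 2h_2·M_3 = 6(S'(5) - Δ_2) = -24.
Forward elimination and back-substitution give M_0 = -616/15, M_1 = 332/15, M_2 = 188/15, M_3 = -274/15.

22.1333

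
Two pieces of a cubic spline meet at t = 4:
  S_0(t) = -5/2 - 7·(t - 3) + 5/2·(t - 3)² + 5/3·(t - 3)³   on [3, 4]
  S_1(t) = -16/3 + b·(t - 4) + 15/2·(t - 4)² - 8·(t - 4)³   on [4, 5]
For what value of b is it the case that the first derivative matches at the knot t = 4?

3

S_0'(t) = -7 + 5·(t - 3) + 5·(t - 3)², so S_0'(4) = 3. On the right, S_1'(4) = b, so b = 3.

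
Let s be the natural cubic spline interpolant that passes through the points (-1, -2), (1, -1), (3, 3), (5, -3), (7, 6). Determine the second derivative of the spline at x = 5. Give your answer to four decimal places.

With σ_i denoting the second derivative at x_i, h_i = 2, 2, 2, 2, and Δ_i = (y_(i+1) − y_i)/h_i = 1/2, 2, -3, 9/2:
  2·σ_0 + 8·σ_1 + 2·σ_2 = 6(Δ_1 - Δ_0) = 9
  2·σ_1 + 8·σ_2 + 2·σ_3 = 6(Δ_2 - Δ_1) = -30
  2·σ_2 + 8·σ_3 + 2·σ_4 = 6(Δ_3 - Δ_2) = 45
Natural end conditions: σ_0 = σ_4 = 0.
Solving: σ_0 = 0, σ_1 = 75/28, σ_2 = -87/14, σ_3 = 201/28, σ_4 = 0.

7.1786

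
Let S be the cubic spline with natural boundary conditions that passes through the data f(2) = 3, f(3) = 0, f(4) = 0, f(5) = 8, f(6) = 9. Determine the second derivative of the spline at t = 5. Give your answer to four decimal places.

With m_i denoting the second derivative at x_i, h_i = 1, 1, 1, 1, and Δ_i = (y_(i+1) − y_i)/h_i = -3, 0, 8, 1:
  1·m_0 + 4·m_1 + 1·m_2 = 6(Δ_1 - Δ_0) = 18
  1·m_1 + 4·m_2 + 1·m_3 = 6(Δ_2 - Δ_1) = 48
  1·m_2 + 4·m_3 + 1·m_4 = 6(Δ_3 - Δ_2) = -42
Natural end conditions: m_0 = m_4 = 0.
Forward elimination and back-substitution give m_0 = 0, m_1 = 9/14, m_2 = 108/7, m_3 = -201/14, m_4 = 0.

-14.3571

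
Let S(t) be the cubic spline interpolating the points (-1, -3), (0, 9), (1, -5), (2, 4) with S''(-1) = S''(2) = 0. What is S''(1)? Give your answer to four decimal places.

With σ_i denoting the second derivative at x_i, h_i = 1, 1, 1, and Δ_i = (y_(i+1) − y_i)/h_i = 12, -14, 9:
  1·σ_0 + 4·σ_1 + 1·σ_2 = 6(Δ_1 - Δ_0) = -156
  1·σ_1 + 4·σ_2 + 1·σ_3 = 6(Δ_2 - Δ_1) = 138
Natural end conditions: σ_0 = σ_3 = 0.
Solving: σ_0 = 0, σ_1 = -254/5, σ_2 = 236/5, σ_3 = 0.

47.2000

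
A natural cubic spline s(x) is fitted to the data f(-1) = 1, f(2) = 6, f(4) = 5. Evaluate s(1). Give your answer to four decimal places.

5.0556

Write σ_i for s''(x_i). With h_i = 3, 2 and divided differences Δ_i = 5/3, -1/2, the continuity of s' gives the tridiagonal system
  3·σ_0 + 10·σ_1 + 2·σ_2 = 6(Δ_1 - Δ_0) = -13
Natural end conditions: σ_0 = σ_2 = 0.
Solving the tridiagonal system: σ_0 = 0, σ_1 = -13/10, σ_2 = 0.
On [-1, 2], s(x) = 1 + 139/60·(x + 1) + 0·(x + 1)² - 13/180·(x + 1)³.
With (x + 1) = 2: s(1) = 91/18.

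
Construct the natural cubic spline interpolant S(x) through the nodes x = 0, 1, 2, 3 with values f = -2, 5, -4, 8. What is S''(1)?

-34

Let M_i = S''(x_i). Step sizes h_i = 1, 1, 1; slopes of the chords Δ_i = (y_(i+1) - y_i)/h_i = 7, -9, 12.
  1·M_0 + 4·M_1 + 1·M_2 = 6(Δ_1 - Δ_0) = -96
  1·M_1 + 4·M_2 + 1·M_3 = 6(Δ_2 - Δ_1) = 126
Natural end conditions: M_0 = M_3 = 0.
Solving: M_0 = 0, M_1 = -34, M_2 = 40, M_3 = 0.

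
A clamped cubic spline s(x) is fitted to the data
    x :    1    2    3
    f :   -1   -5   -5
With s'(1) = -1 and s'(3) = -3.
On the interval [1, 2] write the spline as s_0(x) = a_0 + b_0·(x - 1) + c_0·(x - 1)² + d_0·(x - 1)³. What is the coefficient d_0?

Put M_i = s'' at the i-th knot. Here h = (1, 1) and Δ = (-4, 0), so the interior equations h_(i-1)·M_(i-1) + 2(h_(i-1)+h_i)·M_i + h_i·M_(i+1) = 6(Δ_i − Δ_(i-1)) read
  1·M_0 + 4·M_1 + 1·M_2 = 6(Δ_1 - Δ_0) = 24
Clamped end conditions give two more equations: 2h_0·M_0 + h_0·M_1 = 6(Δ_0 - s'(1)) = -18 and h_1·M_1 + 2h_1·M_2 = 6(s'(3) - Δ_1) = -18.
Solving: M_0 = -16, M_1 = 14, M_2 = -16.
On [1, 2], with s_0(x) = a_0 + b_0·(x - 1) + c_0·(x - 1)² + d_0·(x - 1)³: c_0 = M_0/2 = -8, d_0 = (M_1 - M_0)/(6h_0) = 5, b_0 = Δ_0 - h_0(2M_0 + M_1)/6 = -1.

5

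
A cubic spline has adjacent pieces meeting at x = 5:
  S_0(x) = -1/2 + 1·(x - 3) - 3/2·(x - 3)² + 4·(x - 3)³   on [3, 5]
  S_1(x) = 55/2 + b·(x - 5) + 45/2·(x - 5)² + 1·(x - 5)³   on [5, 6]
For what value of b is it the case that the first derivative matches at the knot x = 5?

43

S_0'(x) = 1 - 3·(x - 3) + 12·(x - 3)², so S_0'(5) = 43. On the right, S_1'(5) = b, so b = 43.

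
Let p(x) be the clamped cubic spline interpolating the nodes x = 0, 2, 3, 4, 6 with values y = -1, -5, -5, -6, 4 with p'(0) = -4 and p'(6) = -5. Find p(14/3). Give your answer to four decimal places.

With σ_i denoting the second derivative at x_i, h_i = 2, 1, 1, 2, and Δ_i = (y_(i+1) − y_i)/h_i = -2, 0, -1, 5:
  2·σ_0 + 6·σ_1 + 1·σ_2 = 6(Δ_1 - Δ_0) = 12
  1·σ_1 + 4·σ_2 + 1·σ_3 = 6(Δ_2 - Δ_1) = -6
  1·σ_2 + 6·σ_3 + 2·σ_4 = 6(Δ_3 - Δ_2) = 36
Clamped end conditions give two more equations: 2h_0·σ_0 + h_0·σ_1 = 6(Δ_0 - p'(0)) = 12 and h_3·σ_3 + 2h_3·σ_4 = 6(p'(6) - Δ_3) = -60.
Forward elimination and back-substitution give σ_0 = 11/6, σ_1 = 7/3, σ_2 = -17/3, σ_3 = 43/3, σ_4 = -133/6.
On [4, 6], p(x) = -6 + 17/6·(x - 4) + 43/6·(x - 4)² - 73/24·(x - 4)³.
With (x - 4) = 2/3: p(14/3) = -148/81.

-1.8272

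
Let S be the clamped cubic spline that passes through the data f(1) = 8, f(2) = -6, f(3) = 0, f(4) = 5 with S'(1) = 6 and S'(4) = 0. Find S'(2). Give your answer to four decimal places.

-10.2000

Let σ_i = S''(x_i). Step sizes h_i = 1, 1, 1; slopes of the chords Δ_i = (y_(i+1) - y_i)/h_i = -14, 6, 5.
  1·σ_0 + 4·σ_1 + 1·σ_2 = 6(Δ_1 - Δ_0) = 120
  1·σ_1 + 4·σ_2 + 1·σ_3 = 6(Δ_2 - Δ_1) = -6
Clamped end conditions give two more equations: 2h_0·σ_0 + h_0·σ_1 = 6(Δ_0 - S'(1)) = -120 and h_2·σ_2 + 2h_2·σ_3 = 6(S'(4) - Δ_2) = -30.
Forward elimination and back-substitution give σ_0 = -438/5, σ_1 = 276/5, σ_2 = -66/5, σ_3 = -42/5.
On [2, 3], S'(x) = b_1 + 2c_1·(x - 2) + 3d_1·(x - 2)² with b_1 = Δ_1 - h_1(2σ_1 + σ_2)/6 = -51/5, c_1 = σ_1/2 = 138/5, d_1 = (σ_2 - σ_1)/(6h_1) = -57/5. So S'(2) = -51/5.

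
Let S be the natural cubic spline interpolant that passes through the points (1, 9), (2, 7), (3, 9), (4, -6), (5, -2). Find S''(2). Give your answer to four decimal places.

Put M_i = S'' at the i-th knot. Here h = (1, 1, 1, 1) and Δ = (-2, 2, -15, 4), so the interior equations h_(i-1)·M_(i-1) + 2(h_(i-1)+h_i)·M_i + h_i·M_(i+1) = 6(Δ_i − Δ_(i-1)) read
  1·M_0 + 4·M_1 + 1·M_2 = 6(Δ_1 - Δ_0) = 24
  1·M_1 + 4·M_2 + 1·M_3 = 6(Δ_2 - Δ_1) = -102
  1·M_2 + 4·M_3 + 1·M_4 = 6(Δ_3 - Δ_2) = 114
Natural end conditions: M_0 = M_4 = 0.
Forward elimination and back-substitution give M_0 = 0, M_1 = 63/4, M_2 = -39, M_3 = 153/4, M_4 = 0.

15.7500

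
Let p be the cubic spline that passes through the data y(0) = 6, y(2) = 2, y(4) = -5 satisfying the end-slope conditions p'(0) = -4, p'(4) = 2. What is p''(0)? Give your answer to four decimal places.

5.6250

With σ_i denoting the second derivative at x_i, h_i = 2, 2, and Δ_i = (y_(i+1) − y_i)/h_i = -2, -7/2:
  2·σ_0 + 8·σ_1 + 2·σ_2 = 6(Δ_1 - Δ_0) = -9
Clamped end conditions give two more equations: 2h_0·σ_0 + h_0·σ_1 = 6(Δ_0 - p'(0)) = 12 and h_1·σ_1 + 2h_1·σ_2 = 6(p'(4) - Δ_1) = 33.
Forward elimination and back-substitution give σ_0 = 45/8, σ_1 = -21/4, σ_2 = 87/8.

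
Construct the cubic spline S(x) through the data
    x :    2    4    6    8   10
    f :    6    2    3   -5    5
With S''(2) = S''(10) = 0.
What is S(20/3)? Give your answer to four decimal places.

With σ_i denoting the second derivative at x_i, h_i = 2, 2, 2, 2, and Δ_i = (y_(i+1) − y_i)/h_i = -2, 1/2, -4, 5:
  2·σ_0 + 8·σ_1 + 2·σ_2 = 6(Δ_1 - Δ_0) = 15
  2·σ_1 + 8·σ_2 + 2·σ_3 = 6(Δ_2 - Δ_1) = -27
  2·σ_2 + 8·σ_3 + 2·σ_4 = 6(Δ_3 - Δ_2) = 54
Natural end conditions: σ_0 = σ_4 = 0.
Hence σ_0 = 0, σ_1 = 387/112, σ_2 = -177/28, σ_3 = 933/112, σ_4 = 0.
On [6, 8], S(x) = 3 - 41/16·(x - 6) - 177/56·(x - 6)² + 547/448·(x - 6)³.
With (x - 6) = 2/3: S(20/3) = 47/189.

0.2487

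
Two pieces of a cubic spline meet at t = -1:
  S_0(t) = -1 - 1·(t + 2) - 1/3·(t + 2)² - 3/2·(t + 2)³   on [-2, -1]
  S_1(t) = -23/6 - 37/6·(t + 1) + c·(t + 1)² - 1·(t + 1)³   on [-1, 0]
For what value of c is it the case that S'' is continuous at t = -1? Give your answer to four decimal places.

S_0''(t) = -2/3 - 9·(t + 2), so S_0''(-1) = -29/3. On the right, S_1''(-1) = 2c, so c = -29/6.

-4.8333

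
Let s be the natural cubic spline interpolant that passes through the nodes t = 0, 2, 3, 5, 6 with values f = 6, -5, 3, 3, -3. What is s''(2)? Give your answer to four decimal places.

15.0968

Let M_i = s''(x_i). Step sizes h_i = 2, 1, 2, 1; slopes of the chords Δ_i = (y_(i+1) - y_i)/h_i = -11/2, 8, 0, -6.
  2·M_0 + 6·M_1 + 1·M_2 = 6(Δ_1 - Δ_0) = 81
  1·M_1 + 6·M_2 + 2·M_3 = 6(Δ_2 - Δ_1) = -48
  2·M_2 + 6·M_3 + 1·M_4 = 6(Δ_3 - Δ_2) = -36
Natural end conditions: M_0 = M_4 = 0.
Solving: M_0 = 0, M_1 = 468/31, M_2 = -297/31, M_3 = -87/31, M_4 = 0.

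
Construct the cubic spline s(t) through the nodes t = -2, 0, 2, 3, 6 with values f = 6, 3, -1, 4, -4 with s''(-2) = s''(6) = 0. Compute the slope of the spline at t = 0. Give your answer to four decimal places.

Put m_i = s'' at the i-th knot. Here h = (2, 2, 1, 3) and Δ = (-3/2, -2, 5, -8/3), so the interior equations h_(i-1)·m_(i-1) + 2(h_(i-1)+h_i)·m_i + h_i·m_(i+1) = 6(Δ_i − Δ_(i-1)) read
  2·m_0 + 8·m_1 + 2·m_2 = 6(Δ_1 - Δ_0) = -3
  2·m_1 + 6·m_2 + 1·m_3 = 6(Δ_2 - Δ_1) = 42
  1·m_2 + 8·m_3 + 3·m_4 = 6(Δ_3 - Δ_2) = -46
Natural end conditions: m_0 = m_4 = 0.
Solving the tridiagonal system: m_0 = 0, m_1 = -905/344, m_2 = 388/43, m_3 = -1183/172, m_4 = 0.
On [0, 2], s'(t) = b_1 + 2c_1·t + 3d_1·t² with b_1 = Δ_1 - h_1(2m_1 + m_2)/6 = -1679/516, c_1 = m_1/2 = -905/688, d_1 = (m_2 - m_1)/(6h_1) = 4009/4128. So s'(0) = -1679/516.

-3.2539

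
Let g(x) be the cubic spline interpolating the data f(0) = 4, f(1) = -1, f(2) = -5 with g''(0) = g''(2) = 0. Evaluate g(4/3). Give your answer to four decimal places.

Put m_i = g'' at the i-th knot. Here h = (1, 1) and Δ = (-5, -4), so the interior equations h_(i-1)·m_(i-1) + 2(h_(i-1)+h_i)·m_i + h_i·m_(i+1) = 6(Δ_i − Δ_(i-1)) read
  1·m_0 + 4·m_1 + 1·m_2 = 6(Δ_1 - Δ_0) = 6
Natural end conditions: m_0 = m_2 = 0.
Solving the tridiagonal system: m_0 = 0, m_1 = 3/2, m_2 = 0.
On [1, 2], g(x) = -1 - 9/2·(x - 1) + 3/4·(x - 1)² - 1/4·(x - 1)³.
With (x - 1) = 1/3: g(4/3) = -131/54.

-2.4259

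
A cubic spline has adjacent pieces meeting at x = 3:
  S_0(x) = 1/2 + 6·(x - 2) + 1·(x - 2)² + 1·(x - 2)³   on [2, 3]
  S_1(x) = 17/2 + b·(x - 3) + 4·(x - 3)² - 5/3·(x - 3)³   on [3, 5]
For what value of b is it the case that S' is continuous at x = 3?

S_0'(x) = 6 + 2·(x - 2) + 3·(x - 2)², so S_0'(3) = 11. On the right, S_1'(3) = b, so b = 11.

11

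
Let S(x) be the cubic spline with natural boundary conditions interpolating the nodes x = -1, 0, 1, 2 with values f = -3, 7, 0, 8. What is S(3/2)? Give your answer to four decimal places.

2.0750

Let M_i = S''(x_i). Step sizes h_i = 1, 1, 1; slopes of the chords Δ_i = (y_(i+1) - y_i)/h_i = 10, -7, 8.
  1·M_0 + 4·M_1 + 1·M_2 = 6(Δ_1 - Δ_0) = -102
  1·M_1 + 4·M_2 + 1·M_3 = 6(Δ_2 - Δ_1) = 90
Natural end conditions: M_0 = M_3 = 0.
Solving: M_0 = 0, M_1 = -166/5, M_2 = 154/5, M_3 = 0.
On [1, 2], S(x) = 0 - 34/15·(x - 1) + 77/5·(x - 1)² - 77/15·(x - 1)³.
With (x - 1) = 1/2: S(3/2) = 83/40.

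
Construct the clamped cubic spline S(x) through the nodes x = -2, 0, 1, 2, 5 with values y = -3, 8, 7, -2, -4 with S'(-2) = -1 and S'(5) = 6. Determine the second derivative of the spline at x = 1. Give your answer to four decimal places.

-11.2215

Let m_i = S''(x_i). Step sizes h_i = 2, 1, 1, 3; slopes of the chords Δ_i = (y_(i+1) - y_i)/h_i = 11/2, -1, -9, -2/3.
  2·m_0 + 6·m_1 + 1·m_2 = 6(Δ_1 - Δ_0) = -39
  1·m_1 + 4·m_2 + 1·m_3 = 6(Δ_2 - Δ_1) = -48
  1·m_2 + 8·m_3 + 3·m_4 = 6(Δ_3 - Δ_2) = 50
Clamped end conditions give two more equations: 2h_0·m_0 + h_0·m_1 = 6(Δ_0 - S'(-2)) = 39 and h_3·m_3 + 2h_3·m_4 = 6(S'(5) - Δ_3) = 40.
Hence m_0 = 4575/316, m_1 = -747/79, m_2 = -1773/158, m_3 = 501/79, m_4 = 1657/474.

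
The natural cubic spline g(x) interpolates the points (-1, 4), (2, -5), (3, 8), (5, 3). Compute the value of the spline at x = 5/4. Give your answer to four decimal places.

-9.7558

Let M_i = g''(x_i). Step sizes h_i = 3, 1, 2; slopes of the chords Δ_i = (y_(i+1) - y_i)/h_i = -3, 13, -5/2.
  3·M_0 + 8·M_1 + 1·M_2 = 6(Δ_1 - Δ_0) = 96
  1·M_1 + 6·M_2 + 2·M_3 = 6(Δ_2 - Δ_1) = -93
Natural end conditions: M_0 = M_3 = 0.
Solving the tridiagonal system: M_0 = 0, M_1 = 669/47, M_2 = -840/47, M_3 = 0.
On [-1, 2], g(x) = 4 - 951/94·(x + 1) + 0·(x + 1)² + 223/282·(x + 1)³.
With (x + 1) = 9/4: g(5/4) = -58691/6016.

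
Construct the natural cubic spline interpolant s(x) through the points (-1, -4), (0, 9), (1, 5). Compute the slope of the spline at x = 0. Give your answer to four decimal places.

4.5000

Let σ_i = s''(x_i). Step sizes h_i = 1, 1; slopes of the chords Δ_i = (y_(i+1) - y_i)/h_i = 13, -4.
  1·σ_0 + 4·σ_1 + 1·σ_2 = 6(Δ_1 - Δ_0) = -102
Natural end conditions: σ_0 = σ_2 = 0.
Solving: σ_0 = 0, σ_1 = -51/2, σ_2 = 0.
On [0, 1], s'(x) = b_1 + 2c_1·x + 3d_1·x² with b_1 = Δ_1 - h_1(2σ_1 + σ_2)/6 = 9/2, c_1 = σ_1/2 = -51/4, d_1 = (σ_2 - σ_1)/(6h_1) = 17/4. So s'(0) = 9/2.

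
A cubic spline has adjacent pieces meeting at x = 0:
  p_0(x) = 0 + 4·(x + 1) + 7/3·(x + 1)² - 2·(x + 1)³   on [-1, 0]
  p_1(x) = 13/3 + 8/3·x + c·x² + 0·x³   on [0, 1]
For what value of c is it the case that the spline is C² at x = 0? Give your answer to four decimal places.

p_0''(x) = 14/3 - 12·(x + 1), so p_0''(0) = -22/3. On the right, p_1''(0) = 2c, so c = -11/3.

-3.6667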